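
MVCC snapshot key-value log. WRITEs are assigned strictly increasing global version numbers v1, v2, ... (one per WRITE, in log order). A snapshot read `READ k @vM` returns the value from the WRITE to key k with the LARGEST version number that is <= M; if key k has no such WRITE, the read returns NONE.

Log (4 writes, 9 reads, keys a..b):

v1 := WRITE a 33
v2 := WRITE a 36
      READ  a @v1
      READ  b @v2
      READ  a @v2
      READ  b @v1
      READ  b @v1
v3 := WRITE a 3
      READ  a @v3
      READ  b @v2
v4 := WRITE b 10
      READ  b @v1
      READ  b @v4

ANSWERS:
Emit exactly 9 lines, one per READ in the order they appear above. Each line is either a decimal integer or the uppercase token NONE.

Answer: 33
NONE
36
NONE
NONE
3
NONE
NONE
10

Derivation:
v1: WRITE a=33  (a history now [(1, 33)])
v2: WRITE a=36  (a history now [(1, 33), (2, 36)])
READ a @v1: history=[(1, 33), (2, 36)] -> pick v1 -> 33
READ b @v2: history=[] -> no version <= 2 -> NONE
READ a @v2: history=[(1, 33), (2, 36)] -> pick v2 -> 36
READ b @v1: history=[] -> no version <= 1 -> NONE
READ b @v1: history=[] -> no version <= 1 -> NONE
v3: WRITE a=3  (a history now [(1, 33), (2, 36), (3, 3)])
READ a @v3: history=[(1, 33), (2, 36), (3, 3)] -> pick v3 -> 3
READ b @v2: history=[] -> no version <= 2 -> NONE
v4: WRITE b=10  (b history now [(4, 10)])
READ b @v1: history=[(4, 10)] -> no version <= 1 -> NONE
READ b @v4: history=[(4, 10)] -> pick v4 -> 10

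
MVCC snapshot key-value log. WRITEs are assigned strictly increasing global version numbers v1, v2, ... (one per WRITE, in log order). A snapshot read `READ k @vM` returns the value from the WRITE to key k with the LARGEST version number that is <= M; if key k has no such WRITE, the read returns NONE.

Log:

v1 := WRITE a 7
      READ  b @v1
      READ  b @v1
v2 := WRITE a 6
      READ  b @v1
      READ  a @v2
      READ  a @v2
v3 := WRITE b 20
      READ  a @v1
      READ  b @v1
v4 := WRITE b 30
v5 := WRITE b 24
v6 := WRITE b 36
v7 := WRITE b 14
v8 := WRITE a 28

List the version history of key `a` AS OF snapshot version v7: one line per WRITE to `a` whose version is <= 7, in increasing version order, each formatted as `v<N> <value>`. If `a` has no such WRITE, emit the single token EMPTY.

Answer: v1 7
v2 6

Derivation:
Scan writes for key=a with version <= 7:
  v1 WRITE a 7 -> keep
  v2 WRITE a 6 -> keep
  v3 WRITE b 20 -> skip
  v4 WRITE b 30 -> skip
  v5 WRITE b 24 -> skip
  v6 WRITE b 36 -> skip
  v7 WRITE b 14 -> skip
  v8 WRITE a 28 -> drop (> snap)
Collected: [(1, 7), (2, 6)]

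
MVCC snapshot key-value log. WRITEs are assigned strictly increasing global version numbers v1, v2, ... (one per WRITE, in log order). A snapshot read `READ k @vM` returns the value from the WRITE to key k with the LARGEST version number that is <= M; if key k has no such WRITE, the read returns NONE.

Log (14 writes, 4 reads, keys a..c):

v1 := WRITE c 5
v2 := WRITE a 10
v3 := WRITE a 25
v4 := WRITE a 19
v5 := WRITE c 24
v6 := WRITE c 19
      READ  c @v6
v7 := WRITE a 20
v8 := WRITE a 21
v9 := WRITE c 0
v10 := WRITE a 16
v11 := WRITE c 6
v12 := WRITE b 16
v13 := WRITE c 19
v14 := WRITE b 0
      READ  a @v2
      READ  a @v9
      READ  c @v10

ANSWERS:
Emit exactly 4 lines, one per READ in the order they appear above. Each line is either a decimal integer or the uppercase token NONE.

Answer: 19
10
21
0

Derivation:
v1: WRITE c=5  (c history now [(1, 5)])
v2: WRITE a=10  (a history now [(2, 10)])
v3: WRITE a=25  (a history now [(2, 10), (3, 25)])
v4: WRITE a=19  (a history now [(2, 10), (3, 25), (4, 19)])
v5: WRITE c=24  (c history now [(1, 5), (5, 24)])
v6: WRITE c=19  (c history now [(1, 5), (5, 24), (6, 19)])
READ c @v6: history=[(1, 5), (5, 24), (6, 19)] -> pick v6 -> 19
v7: WRITE a=20  (a history now [(2, 10), (3, 25), (4, 19), (7, 20)])
v8: WRITE a=21  (a history now [(2, 10), (3, 25), (4, 19), (7, 20), (8, 21)])
v9: WRITE c=0  (c history now [(1, 5), (5, 24), (6, 19), (9, 0)])
v10: WRITE a=16  (a history now [(2, 10), (3, 25), (4, 19), (7, 20), (8, 21), (10, 16)])
v11: WRITE c=6  (c history now [(1, 5), (5, 24), (6, 19), (9, 0), (11, 6)])
v12: WRITE b=16  (b history now [(12, 16)])
v13: WRITE c=19  (c history now [(1, 5), (5, 24), (6, 19), (9, 0), (11, 6), (13, 19)])
v14: WRITE b=0  (b history now [(12, 16), (14, 0)])
READ a @v2: history=[(2, 10), (3, 25), (4, 19), (7, 20), (8, 21), (10, 16)] -> pick v2 -> 10
READ a @v9: history=[(2, 10), (3, 25), (4, 19), (7, 20), (8, 21), (10, 16)] -> pick v8 -> 21
READ c @v10: history=[(1, 5), (5, 24), (6, 19), (9, 0), (11, 6), (13, 19)] -> pick v9 -> 0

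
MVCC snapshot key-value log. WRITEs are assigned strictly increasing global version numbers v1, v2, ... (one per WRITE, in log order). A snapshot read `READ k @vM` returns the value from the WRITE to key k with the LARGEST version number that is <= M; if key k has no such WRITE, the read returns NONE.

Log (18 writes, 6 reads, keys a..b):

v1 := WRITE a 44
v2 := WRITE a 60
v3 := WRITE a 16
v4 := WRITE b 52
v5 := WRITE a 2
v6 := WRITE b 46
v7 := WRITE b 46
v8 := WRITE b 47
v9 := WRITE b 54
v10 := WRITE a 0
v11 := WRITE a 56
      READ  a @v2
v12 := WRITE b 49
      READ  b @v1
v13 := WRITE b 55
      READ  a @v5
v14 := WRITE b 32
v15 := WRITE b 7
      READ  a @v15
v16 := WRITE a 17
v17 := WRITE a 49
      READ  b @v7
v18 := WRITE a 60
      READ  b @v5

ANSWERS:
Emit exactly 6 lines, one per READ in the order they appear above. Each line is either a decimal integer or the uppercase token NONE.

v1: WRITE a=44  (a history now [(1, 44)])
v2: WRITE a=60  (a history now [(1, 44), (2, 60)])
v3: WRITE a=16  (a history now [(1, 44), (2, 60), (3, 16)])
v4: WRITE b=52  (b history now [(4, 52)])
v5: WRITE a=2  (a history now [(1, 44), (2, 60), (3, 16), (5, 2)])
v6: WRITE b=46  (b history now [(4, 52), (6, 46)])
v7: WRITE b=46  (b history now [(4, 52), (6, 46), (7, 46)])
v8: WRITE b=47  (b history now [(4, 52), (6, 46), (7, 46), (8, 47)])
v9: WRITE b=54  (b history now [(4, 52), (6, 46), (7, 46), (8, 47), (9, 54)])
v10: WRITE a=0  (a history now [(1, 44), (2, 60), (3, 16), (5, 2), (10, 0)])
v11: WRITE a=56  (a history now [(1, 44), (2, 60), (3, 16), (5, 2), (10, 0), (11, 56)])
READ a @v2: history=[(1, 44), (2, 60), (3, 16), (5, 2), (10, 0), (11, 56)] -> pick v2 -> 60
v12: WRITE b=49  (b history now [(4, 52), (6, 46), (7, 46), (8, 47), (9, 54), (12, 49)])
READ b @v1: history=[(4, 52), (6, 46), (7, 46), (8, 47), (9, 54), (12, 49)] -> no version <= 1 -> NONE
v13: WRITE b=55  (b history now [(4, 52), (6, 46), (7, 46), (8, 47), (9, 54), (12, 49), (13, 55)])
READ a @v5: history=[(1, 44), (2, 60), (3, 16), (5, 2), (10, 0), (11, 56)] -> pick v5 -> 2
v14: WRITE b=32  (b history now [(4, 52), (6, 46), (7, 46), (8, 47), (9, 54), (12, 49), (13, 55), (14, 32)])
v15: WRITE b=7  (b history now [(4, 52), (6, 46), (7, 46), (8, 47), (9, 54), (12, 49), (13, 55), (14, 32), (15, 7)])
READ a @v15: history=[(1, 44), (2, 60), (3, 16), (5, 2), (10, 0), (11, 56)] -> pick v11 -> 56
v16: WRITE a=17  (a history now [(1, 44), (2, 60), (3, 16), (5, 2), (10, 0), (11, 56), (16, 17)])
v17: WRITE a=49  (a history now [(1, 44), (2, 60), (3, 16), (5, 2), (10, 0), (11, 56), (16, 17), (17, 49)])
READ b @v7: history=[(4, 52), (6, 46), (7, 46), (8, 47), (9, 54), (12, 49), (13, 55), (14, 32), (15, 7)] -> pick v7 -> 46
v18: WRITE a=60  (a history now [(1, 44), (2, 60), (3, 16), (5, 2), (10, 0), (11, 56), (16, 17), (17, 49), (18, 60)])
READ b @v5: history=[(4, 52), (6, 46), (7, 46), (8, 47), (9, 54), (12, 49), (13, 55), (14, 32), (15, 7)] -> pick v4 -> 52

Answer: 60
NONE
2
56
46
52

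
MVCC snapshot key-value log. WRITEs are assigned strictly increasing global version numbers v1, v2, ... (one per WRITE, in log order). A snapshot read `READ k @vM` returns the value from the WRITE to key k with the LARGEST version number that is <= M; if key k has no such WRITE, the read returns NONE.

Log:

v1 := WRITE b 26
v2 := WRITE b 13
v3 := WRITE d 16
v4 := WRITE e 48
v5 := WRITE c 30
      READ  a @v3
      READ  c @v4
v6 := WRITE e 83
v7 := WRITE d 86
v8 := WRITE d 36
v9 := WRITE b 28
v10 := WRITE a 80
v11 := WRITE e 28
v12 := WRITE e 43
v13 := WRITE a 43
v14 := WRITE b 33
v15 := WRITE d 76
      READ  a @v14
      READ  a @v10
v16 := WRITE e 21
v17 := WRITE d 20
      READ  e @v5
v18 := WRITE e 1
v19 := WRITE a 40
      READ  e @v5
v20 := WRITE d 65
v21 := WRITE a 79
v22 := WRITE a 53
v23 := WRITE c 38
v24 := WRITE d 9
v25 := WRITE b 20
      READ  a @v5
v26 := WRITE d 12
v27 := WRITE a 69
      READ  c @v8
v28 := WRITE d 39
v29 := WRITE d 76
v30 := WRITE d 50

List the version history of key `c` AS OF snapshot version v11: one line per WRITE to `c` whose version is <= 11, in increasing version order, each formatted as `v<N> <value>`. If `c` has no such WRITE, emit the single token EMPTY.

Scan writes for key=c with version <= 11:
  v1 WRITE b 26 -> skip
  v2 WRITE b 13 -> skip
  v3 WRITE d 16 -> skip
  v4 WRITE e 48 -> skip
  v5 WRITE c 30 -> keep
  v6 WRITE e 83 -> skip
  v7 WRITE d 86 -> skip
  v8 WRITE d 36 -> skip
  v9 WRITE b 28 -> skip
  v10 WRITE a 80 -> skip
  v11 WRITE e 28 -> skip
  v12 WRITE e 43 -> skip
  v13 WRITE a 43 -> skip
  v14 WRITE b 33 -> skip
  v15 WRITE d 76 -> skip
  v16 WRITE e 21 -> skip
  v17 WRITE d 20 -> skip
  v18 WRITE e 1 -> skip
  v19 WRITE a 40 -> skip
  v20 WRITE d 65 -> skip
  v21 WRITE a 79 -> skip
  v22 WRITE a 53 -> skip
  v23 WRITE c 38 -> drop (> snap)
  v24 WRITE d 9 -> skip
  v25 WRITE b 20 -> skip
  v26 WRITE d 12 -> skip
  v27 WRITE a 69 -> skip
  v28 WRITE d 39 -> skip
  v29 WRITE d 76 -> skip
  v30 WRITE d 50 -> skip
Collected: [(5, 30)]

Answer: v5 30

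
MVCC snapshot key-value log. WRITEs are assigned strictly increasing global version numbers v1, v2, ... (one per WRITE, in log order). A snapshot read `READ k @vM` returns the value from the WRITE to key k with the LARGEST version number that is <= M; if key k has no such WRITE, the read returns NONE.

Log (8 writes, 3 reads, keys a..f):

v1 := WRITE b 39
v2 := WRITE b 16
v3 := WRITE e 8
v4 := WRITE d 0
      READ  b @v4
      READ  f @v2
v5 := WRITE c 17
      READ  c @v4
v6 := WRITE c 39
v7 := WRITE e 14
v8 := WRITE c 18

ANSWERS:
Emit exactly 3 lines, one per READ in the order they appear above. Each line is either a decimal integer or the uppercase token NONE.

Answer: 16
NONE
NONE

Derivation:
v1: WRITE b=39  (b history now [(1, 39)])
v2: WRITE b=16  (b history now [(1, 39), (2, 16)])
v3: WRITE e=8  (e history now [(3, 8)])
v4: WRITE d=0  (d history now [(4, 0)])
READ b @v4: history=[(1, 39), (2, 16)] -> pick v2 -> 16
READ f @v2: history=[] -> no version <= 2 -> NONE
v5: WRITE c=17  (c history now [(5, 17)])
READ c @v4: history=[(5, 17)] -> no version <= 4 -> NONE
v6: WRITE c=39  (c history now [(5, 17), (6, 39)])
v7: WRITE e=14  (e history now [(3, 8), (7, 14)])
v8: WRITE c=18  (c history now [(5, 17), (6, 39), (8, 18)])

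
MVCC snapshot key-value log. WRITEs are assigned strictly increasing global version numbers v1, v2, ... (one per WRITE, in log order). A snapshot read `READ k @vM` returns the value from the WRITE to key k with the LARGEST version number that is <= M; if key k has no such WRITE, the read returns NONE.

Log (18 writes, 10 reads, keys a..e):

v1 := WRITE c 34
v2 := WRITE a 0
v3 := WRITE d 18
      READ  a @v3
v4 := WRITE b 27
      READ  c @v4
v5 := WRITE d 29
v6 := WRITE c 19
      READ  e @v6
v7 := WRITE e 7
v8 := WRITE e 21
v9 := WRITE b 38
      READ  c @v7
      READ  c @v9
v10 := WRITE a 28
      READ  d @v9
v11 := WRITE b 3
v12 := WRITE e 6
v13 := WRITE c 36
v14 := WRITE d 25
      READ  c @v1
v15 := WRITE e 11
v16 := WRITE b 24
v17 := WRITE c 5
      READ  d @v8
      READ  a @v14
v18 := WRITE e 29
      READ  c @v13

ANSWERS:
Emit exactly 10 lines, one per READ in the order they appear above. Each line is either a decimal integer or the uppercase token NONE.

v1: WRITE c=34  (c history now [(1, 34)])
v2: WRITE a=0  (a history now [(2, 0)])
v3: WRITE d=18  (d history now [(3, 18)])
READ a @v3: history=[(2, 0)] -> pick v2 -> 0
v4: WRITE b=27  (b history now [(4, 27)])
READ c @v4: history=[(1, 34)] -> pick v1 -> 34
v5: WRITE d=29  (d history now [(3, 18), (5, 29)])
v6: WRITE c=19  (c history now [(1, 34), (6, 19)])
READ e @v6: history=[] -> no version <= 6 -> NONE
v7: WRITE e=7  (e history now [(7, 7)])
v8: WRITE e=21  (e history now [(7, 7), (8, 21)])
v9: WRITE b=38  (b history now [(4, 27), (9, 38)])
READ c @v7: history=[(1, 34), (6, 19)] -> pick v6 -> 19
READ c @v9: history=[(1, 34), (6, 19)] -> pick v6 -> 19
v10: WRITE a=28  (a history now [(2, 0), (10, 28)])
READ d @v9: history=[(3, 18), (5, 29)] -> pick v5 -> 29
v11: WRITE b=3  (b history now [(4, 27), (9, 38), (11, 3)])
v12: WRITE e=6  (e history now [(7, 7), (8, 21), (12, 6)])
v13: WRITE c=36  (c history now [(1, 34), (6, 19), (13, 36)])
v14: WRITE d=25  (d history now [(3, 18), (5, 29), (14, 25)])
READ c @v1: history=[(1, 34), (6, 19), (13, 36)] -> pick v1 -> 34
v15: WRITE e=11  (e history now [(7, 7), (8, 21), (12, 6), (15, 11)])
v16: WRITE b=24  (b history now [(4, 27), (9, 38), (11, 3), (16, 24)])
v17: WRITE c=5  (c history now [(1, 34), (6, 19), (13, 36), (17, 5)])
READ d @v8: history=[(3, 18), (5, 29), (14, 25)] -> pick v5 -> 29
READ a @v14: history=[(2, 0), (10, 28)] -> pick v10 -> 28
v18: WRITE e=29  (e history now [(7, 7), (8, 21), (12, 6), (15, 11), (18, 29)])
READ c @v13: history=[(1, 34), (6, 19), (13, 36), (17, 5)] -> pick v13 -> 36

Answer: 0
34
NONE
19
19
29
34
29
28
36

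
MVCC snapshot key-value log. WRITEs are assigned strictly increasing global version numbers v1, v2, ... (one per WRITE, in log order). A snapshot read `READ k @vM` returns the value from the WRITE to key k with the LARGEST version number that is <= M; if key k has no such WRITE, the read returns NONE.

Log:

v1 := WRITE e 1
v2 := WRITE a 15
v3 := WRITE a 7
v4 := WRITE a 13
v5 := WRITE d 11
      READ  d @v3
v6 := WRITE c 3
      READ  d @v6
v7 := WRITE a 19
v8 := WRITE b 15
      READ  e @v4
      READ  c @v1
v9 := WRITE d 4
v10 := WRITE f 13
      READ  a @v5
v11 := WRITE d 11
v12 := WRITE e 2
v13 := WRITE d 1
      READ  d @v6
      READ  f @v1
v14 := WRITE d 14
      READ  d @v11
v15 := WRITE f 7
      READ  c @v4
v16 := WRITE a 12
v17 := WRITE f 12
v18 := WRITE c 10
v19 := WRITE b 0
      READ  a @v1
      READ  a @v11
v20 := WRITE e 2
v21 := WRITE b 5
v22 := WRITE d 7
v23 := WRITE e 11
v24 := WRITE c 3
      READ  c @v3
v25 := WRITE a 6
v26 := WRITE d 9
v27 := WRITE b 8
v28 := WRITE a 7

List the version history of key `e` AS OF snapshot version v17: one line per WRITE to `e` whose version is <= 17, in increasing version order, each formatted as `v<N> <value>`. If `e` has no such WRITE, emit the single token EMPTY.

Scan writes for key=e with version <= 17:
  v1 WRITE e 1 -> keep
  v2 WRITE a 15 -> skip
  v3 WRITE a 7 -> skip
  v4 WRITE a 13 -> skip
  v5 WRITE d 11 -> skip
  v6 WRITE c 3 -> skip
  v7 WRITE a 19 -> skip
  v8 WRITE b 15 -> skip
  v9 WRITE d 4 -> skip
  v10 WRITE f 13 -> skip
  v11 WRITE d 11 -> skip
  v12 WRITE e 2 -> keep
  v13 WRITE d 1 -> skip
  v14 WRITE d 14 -> skip
  v15 WRITE f 7 -> skip
  v16 WRITE a 12 -> skip
  v17 WRITE f 12 -> skip
  v18 WRITE c 10 -> skip
  v19 WRITE b 0 -> skip
  v20 WRITE e 2 -> drop (> snap)
  v21 WRITE b 5 -> skip
  v22 WRITE d 7 -> skip
  v23 WRITE e 11 -> drop (> snap)
  v24 WRITE c 3 -> skip
  v25 WRITE a 6 -> skip
  v26 WRITE d 9 -> skip
  v27 WRITE b 8 -> skip
  v28 WRITE a 7 -> skip
Collected: [(1, 1), (12, 2)]

Answer: v1 1
v12 2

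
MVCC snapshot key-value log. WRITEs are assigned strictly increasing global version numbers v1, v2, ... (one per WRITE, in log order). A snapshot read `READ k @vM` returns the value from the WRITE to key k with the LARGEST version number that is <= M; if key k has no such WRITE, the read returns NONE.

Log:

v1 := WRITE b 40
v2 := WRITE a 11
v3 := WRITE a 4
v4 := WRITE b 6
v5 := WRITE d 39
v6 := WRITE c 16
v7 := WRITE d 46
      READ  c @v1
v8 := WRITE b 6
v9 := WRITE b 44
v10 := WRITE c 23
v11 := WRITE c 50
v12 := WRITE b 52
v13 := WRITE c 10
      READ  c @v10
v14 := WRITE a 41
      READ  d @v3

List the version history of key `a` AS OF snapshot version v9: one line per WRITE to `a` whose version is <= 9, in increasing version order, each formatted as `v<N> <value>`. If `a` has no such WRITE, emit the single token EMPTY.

Scan writes for key=a with version <= 9:
  v1 WRITE b 40 -> skip
  v2 WRITE a 11 -> keep
  v3 WRITE a 4 -> keep
  v4 WRITE b 6 -> skip
  v5 WRITE d 39 -> skip
  v6 WRITE c 16 -> skip
  v7 WRITE d 46 -> skip
  v8 WRITE b 6 -> skip
  v9 WRITE b 44 -> skip
  v10 WRITE c 23 -> skip
  v11 WRITE c 50 -> skip
  v12 WRITE b 52 -> skip
  v13 WRITE c 10 -> skip
  v14 WRITE a 41 -> drop (> snap)
Collected: [(2, 11), (3, 4)]

Answer: v2 11
v3 4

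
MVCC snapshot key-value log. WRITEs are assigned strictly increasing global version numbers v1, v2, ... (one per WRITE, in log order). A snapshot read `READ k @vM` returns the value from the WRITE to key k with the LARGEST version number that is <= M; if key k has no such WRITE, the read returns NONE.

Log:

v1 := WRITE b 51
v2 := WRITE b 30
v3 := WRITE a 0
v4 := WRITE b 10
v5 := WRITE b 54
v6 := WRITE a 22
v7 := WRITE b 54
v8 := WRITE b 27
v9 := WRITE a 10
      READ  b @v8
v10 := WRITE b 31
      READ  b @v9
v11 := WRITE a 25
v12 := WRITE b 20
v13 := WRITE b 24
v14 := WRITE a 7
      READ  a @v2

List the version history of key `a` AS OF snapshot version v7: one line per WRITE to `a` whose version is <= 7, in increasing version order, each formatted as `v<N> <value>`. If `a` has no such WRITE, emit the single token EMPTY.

Scan writes for key=a with version <= 7:
  v1 WRITE b 51 -> skip
  v2 WRITE b 30 -> skip
  v3 WRITE a 0 -> keep
  v4 WRITE b 10 -> skip
  v5 WRITE b 54 -> skip
  v6 WRITE a 22 -> keep
  v7 WRITE b 54 -> skip
  v8 WRITE b 27 -> skip
  v9 WRITE a 10 -> drop (> snap)
  v10 WRITE b 31 -> skip
  v11 WRITE a 25 -> drop (> snap)
  v12 WRITE b 20 -> skip
  v13 WRITE b 24 -> skip
  v14 WRITE a 7 -> drop (> snap)
Collected: [(3, 0), (6, 22)]

Answer: v3 0
v6 22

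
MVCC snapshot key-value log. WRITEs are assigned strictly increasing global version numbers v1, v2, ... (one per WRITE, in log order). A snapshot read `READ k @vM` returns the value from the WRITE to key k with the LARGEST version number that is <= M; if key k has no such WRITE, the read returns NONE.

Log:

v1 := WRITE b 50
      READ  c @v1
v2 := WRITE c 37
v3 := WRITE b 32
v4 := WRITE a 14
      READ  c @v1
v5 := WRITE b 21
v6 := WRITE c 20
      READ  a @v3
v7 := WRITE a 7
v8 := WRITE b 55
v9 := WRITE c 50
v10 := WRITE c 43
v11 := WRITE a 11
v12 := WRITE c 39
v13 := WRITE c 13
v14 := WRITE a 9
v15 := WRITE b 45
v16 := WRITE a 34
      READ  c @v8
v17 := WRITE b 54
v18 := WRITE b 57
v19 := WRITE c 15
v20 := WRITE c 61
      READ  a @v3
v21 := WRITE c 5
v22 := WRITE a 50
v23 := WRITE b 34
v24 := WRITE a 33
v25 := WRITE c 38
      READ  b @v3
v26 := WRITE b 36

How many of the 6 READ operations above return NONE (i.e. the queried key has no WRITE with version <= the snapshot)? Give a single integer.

v1: WRITE b=50  (b history now [(1, 50)])
READ c @v1: history=[] -> no version <= 1 -> NONE
v2: WRITE c=37  (c history now [(2, 37)])
v3: WRITE b=32  (b history now [(1, 50), (3, 32)])
v4: WRITE a=14  (a history now [(4, 14)])
READ c @v1: history=[(2, 37)] -> no version <= 1 -> NONE
v5: WRITE b=21  (b history now [(1, 50), (3, 32), (5, 21)])
v6: WRITE c=20  (c history now [(2, 37), (6, 20)])
READ a @v3: history=[(4, 14)] -> no version <= 3 -> NONE
v7: WRITE a=7  (a history now [(4, 14), (7, 7)])
v8: WRITE b=55  (b history now [(1, 50), (3, 32), (5, 21), (8, 55)])
v9: WRITE c=50  (c history now [(2, 37), (6, 20), (9, 50)])
v10: WRITE c=43  (c history now [(2, 37), (6, 20), (9, 50), (10, 43)])
v11: WRITE a=11  (a history now [(4, 14), (7, 7), (11, 11)])
v12: WRITE c=39  (c history now [(2, 37), (6, 20), (9, 50), (10, 43), (12, 39)])
v13: WRITE c=13  (c history now [(2, 37), (6, 20), (9, 50), (10, 43), (12, 39), (13, 13)])
v14: WRITE a=9  (a history now [(4, 14), (7, 7), (11, 11), (14, 9)])
v15: WRITE b=45  (b history now [(1, 50), (3, 32), (5, 21), (8, 55), (15, 45)])
v16: WRITE a=34  (a history now [(4, 14), (7, 7), (11, 11), (14, 9), (16, 34)])
READ c @v8: history=[(2, 37), (6, 20), (9, 50), (10, 43), (12, 39), (13, 13)] -> pick v6 -> 20
v17: WRITE b=54  (b history now [(1, 50), (3, 32), (5, 21), (8, 55), (15, 45), (17, 54)])
v18: WRITE b=57  (b history now [(1, 50), (3, 32), (5, 21), (8, 55), (15, 45), (17, 54), (18, 57)])
v19: WRITE c=15  (c history now [(2, 37), (6, 20), (9, 50), (10, 43), (12, 39), (13, 13), (19, 15)])
v20: WRITE c=61  (c history now [(2, 37), (6, 20), (9, 50), (10, 43), (12, 39), (13, 13), (19, 15), (20, 61)])
READ a @v3: history=[(4, 14), (7, 7), (11, 11), (14, 9), (16, 34)] -> no version <= 3 -> NONE
v21: WRITE c=5  (c history now [(2, 37), (6, 20), (9, 50), (10, 43), (12, 39), (13, 13), (19, 15), (20, 61), (21, 5)])
v22: WRITE a=50  (a history now [(4, 14), (7, 7), (11, 11), (14, 9), (16, 34), (22, 50)])
v23: WRITE b=34  (b history now [(1, 50), (3, 32), (5, 21), (8, 55), (15, 45), (17, 54), (18, 57), (23, 34)])
v24: WRITE a=33  (a history now [(4, 14), (7, 7), (11, 11), (14, 9), (16, 34), (22, 50), (24, 33)])
v25: WRITE c=38  (c history now [(2, 37), (6, 20), (9, 50), (10, 43), (12, 39), (13, 13), (19, 15), (20, 61), (21, 5), (25, 38)])
READ b @v3: history=[(1, 50), (3, 32), (5, 21), (8, 55), (15, 45), (17, 54), (18, 57), (23, 34)] -> pick v3 -> 32
v26: WRITE b=36  (b history now [(1, 50), (3, 32), (5, 21), (8, 55), (15, 45), (17, 54), (18, 57), (23, 34), (26, 36)])
Read results in order: ['NONE', 'NONE', 'NONE', '20', 'NONE', '32']
NONE count = 4

Answer: 4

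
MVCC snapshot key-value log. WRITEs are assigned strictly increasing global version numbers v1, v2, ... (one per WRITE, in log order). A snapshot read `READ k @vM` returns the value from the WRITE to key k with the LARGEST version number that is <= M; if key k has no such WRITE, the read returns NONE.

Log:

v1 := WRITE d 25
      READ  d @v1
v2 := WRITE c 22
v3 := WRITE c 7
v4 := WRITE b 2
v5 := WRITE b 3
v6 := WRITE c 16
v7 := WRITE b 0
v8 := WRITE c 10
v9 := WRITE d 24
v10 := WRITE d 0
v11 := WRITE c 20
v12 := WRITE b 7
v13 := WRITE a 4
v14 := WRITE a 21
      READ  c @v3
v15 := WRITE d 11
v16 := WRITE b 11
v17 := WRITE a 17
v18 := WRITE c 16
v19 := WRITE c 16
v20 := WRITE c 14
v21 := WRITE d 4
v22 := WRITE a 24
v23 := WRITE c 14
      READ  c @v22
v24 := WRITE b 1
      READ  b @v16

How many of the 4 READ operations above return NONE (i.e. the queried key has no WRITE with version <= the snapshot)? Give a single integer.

v1: WRITE d=25  (d history now [(1, 25)])
READ d @v1: history=[(1, 25)] -> pick v1 -> 25
v2: WRITE c=22  (c history now [(2, 22)])
v3: WRITE c=7  (c history now [(2, 22), (3, 7)])
v4: WRITE b=2  (b history now [(4, 2)])
v5: WRITE b=3  (b history now [(4, 2), (5, 3)])
v6: WRITE c=16  (c history now [(2, 22), (3, 7), (6, 16)])
v7: WRITE b=0  (b history now [(4, 2), (5, 3), (7, 0)])
v8: WRITE c=10  (c history now [(2, 22), (3, 7), (6, 16), (8, 10)])
v9: WRITE d=24  (d history now [(1, 25), (9, 24)])
v10: WRITE d=0  (d history now [(1, 25), (9, 24), (10, 0)])
v11: WRITE c=20  (c history now [(2, 22), (3, 7), (6, 16), (8, 10), (11, 20)])
v12: WRITE b=7  (b history now [(4, 2), (5, 3), (7, 0), (12, 7)])
v13: WRITE a=4  (a history now [(13, 4)])
v14: WRITE a=21  (a history now [(13, 4), (14, 21)])
READ c @v3: history=[(2, 22), (3, 7), (6, 16), (8, 10), (11, 20)] -> pick v3 -> 7
v15: WRITE d=11  (d history now [(1, 25), (9, 24), (10, 0), (15, 11)])
v16: WRITE b=11  (b history now [(4, 2), (5, 3), (7, 0), (12, 7), (16, 11)])
v17: WRITE a=17  (a history now [(13, 4), (14, 21), (17, 17)])
v18: WRITE c=16  (c history now [(2, 22), (3, 7), (6, 16), (8, 10), (11, 20), (18, 16)])
v19: WRITE c=16  (c history now [(2, 22), (3, 7), (6, 16), (8, 10), (11, 20), (18, 16), (19, 16)])
v20: WRITE c=14  (c history now [(2, 22), (3, 7), (6, 16), (8, 10), (11, 20), (18, 16), (19, 16), (20, 14)])
v21: WRITE d=4  (d history now [(1, 25), (9, 24), (10, 0), (15, 11), (21, 4)])
v22: WRITE a=24  (a history now [(13, 4), (14, 21), (17, 17), (22, 24)])
v23: WRITE c=14  (c history now [(2, 22), (3, 7), (6, 16), (8, 10), (11, 20), (18, 16), (19, 16), (20, 14), (23, 14)])
READ c @v22: history=[(2, 22), (3, 7), (6, 16), (8, 10), (11, 20), (18, 16), (19, 16), (20, 14), (23, 14)] -> pick v20 -> 14
v24: WRITE b=1  (b history now [(4, 2), (5, 3), (7, 0), (12, 7), (16, 11), (24, 1)])
READ b @v16: history=[(4, 2), (5, 3), (7, 0), (12, 7), (16, 11), (24, 1)] -> pick v16 -> 11
Read results in order: ['25', '7', '14', '11']
NONE count = 0

Answer: 0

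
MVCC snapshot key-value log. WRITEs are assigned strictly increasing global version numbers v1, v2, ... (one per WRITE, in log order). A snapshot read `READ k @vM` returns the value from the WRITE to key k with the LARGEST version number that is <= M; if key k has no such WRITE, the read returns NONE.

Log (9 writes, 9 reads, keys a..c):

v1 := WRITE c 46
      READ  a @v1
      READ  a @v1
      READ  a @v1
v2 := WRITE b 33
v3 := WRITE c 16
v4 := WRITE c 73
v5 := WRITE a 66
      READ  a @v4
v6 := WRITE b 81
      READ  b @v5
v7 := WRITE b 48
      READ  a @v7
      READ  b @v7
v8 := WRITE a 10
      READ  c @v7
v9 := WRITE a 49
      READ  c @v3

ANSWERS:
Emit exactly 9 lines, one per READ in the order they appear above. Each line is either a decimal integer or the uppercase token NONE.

Answer: NONE
NONE
NONE
NONE
33
66
48
73
16

Derivation:
v1: WRITE c=46  (c history now [(1, 46)])
READ a @v1: history=[] -> no version <= 1 -> NONE
READ a @v1: history=[] -> no version <= 1 -> NONE
READ a @v1: history=[] -> no version <= 1 -> NONE
v2: WRITE b=33  (b history now [(2, 33)])
v3: WRITE c=16  (c history now [(1, 46), (3, 16)])
v4: WRITE c=73  (c history now [(1, 46), (3, 16), (4, 73)])
v5: WRITE a=66  (a history now [(5, 66)])
READ a @v4: history=[(5, 66)] -> no version <= 4 -> NONE
v6: WRITE b=81  (b history now [(2, 33), (6, 81)])
READ b @v5: history=[(2, 33), (6, 81)] -> pick v2 -> 33
v7: WRITE b=48  (b history now [(2, 33), (6, 81), (7, 48)])
READ a @v7: history=[(5, 66)] -> pick v5 -> 66
READ b @v7: history=[(2, 33), (6, 81), (7, 48)] -> pick v7 -> 48
v8: WRITE a=10  (a history now [(5, 66), (8, 10)])
READ c @v7: history=[(1, 46), (3, 16), (4, 73)] -> pick v4 -> 73
v9: WRITE a=49  (a history now [(5, 66), (8, 10), (9, 49)])
READ c @v3: history=[(1, 46), (3, 16), (4, 73)] -> pick v3 -> 16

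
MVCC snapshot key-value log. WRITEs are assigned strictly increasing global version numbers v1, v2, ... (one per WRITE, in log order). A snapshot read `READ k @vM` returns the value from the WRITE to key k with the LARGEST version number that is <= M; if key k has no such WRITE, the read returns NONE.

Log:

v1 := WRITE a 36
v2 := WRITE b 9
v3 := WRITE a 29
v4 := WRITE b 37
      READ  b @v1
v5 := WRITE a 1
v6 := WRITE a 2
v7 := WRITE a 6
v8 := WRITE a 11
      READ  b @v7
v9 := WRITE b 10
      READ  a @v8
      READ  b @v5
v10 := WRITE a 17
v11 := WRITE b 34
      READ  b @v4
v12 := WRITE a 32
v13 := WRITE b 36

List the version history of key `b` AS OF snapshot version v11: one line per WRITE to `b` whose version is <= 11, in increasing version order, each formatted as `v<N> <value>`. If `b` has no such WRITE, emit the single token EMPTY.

Answer: v2 9
v4 37
v9 10
v11 34

Derivation:
Scan writes for key=b with version <= 11:
  v1 WRITE a 36 -> skip
  v2 WRITE b 9 -> keep
  v3 WRITE a 29 -> skip
  v4 WRITE b 37 -> keep
  v5 WRITE a 1 -> skip
  v6 WRITE a 2 -> skip
  v7 WRITE a 6 -> skip
  v8 WRITE a 11 -> skip
  v9 WRITE b 10 -> keep
  v10 WRITE a 17 -> skip
  v11 WRITE b 34 -> keep
  v12 WRITE a 32 -> skip
  v13 WRITE b 36 -> drop (> snap)
Collected: [(2, 9), (4, 37), (9, 10), (11, 34)]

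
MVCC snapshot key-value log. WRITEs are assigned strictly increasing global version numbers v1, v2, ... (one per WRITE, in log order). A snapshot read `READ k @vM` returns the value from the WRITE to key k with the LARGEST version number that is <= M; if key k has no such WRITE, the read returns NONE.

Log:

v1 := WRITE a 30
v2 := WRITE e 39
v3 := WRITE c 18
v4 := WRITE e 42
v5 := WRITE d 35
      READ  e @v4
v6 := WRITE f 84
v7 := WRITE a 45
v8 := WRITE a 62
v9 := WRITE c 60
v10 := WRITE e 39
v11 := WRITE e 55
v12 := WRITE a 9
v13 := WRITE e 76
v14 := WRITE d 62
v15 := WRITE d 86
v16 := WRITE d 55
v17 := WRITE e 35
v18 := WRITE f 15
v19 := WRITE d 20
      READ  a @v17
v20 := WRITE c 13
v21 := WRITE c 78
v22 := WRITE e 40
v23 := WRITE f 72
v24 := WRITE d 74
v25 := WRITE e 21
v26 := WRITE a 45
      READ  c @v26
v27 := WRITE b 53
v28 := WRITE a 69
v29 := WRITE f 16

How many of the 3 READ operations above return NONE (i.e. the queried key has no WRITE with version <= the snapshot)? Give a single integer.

v1: WRITE a=30  (a history now [(1, 30)])
v2: WRITE e=39  (e history now [(2, 39)])
v3: WRITE c=18  (c history now [(3, 18)])
v4: WRITE e=42  (e history now [(2, 39), (4, 42)])
v5: WRITE d=35  (d history now [(5, 35)])
READ e @v4: history=[(2, 39), (4, 42)] -> pick v4 -> 42
v6: WRITE f=84  (f history now [(6, 84)])
v7: WRITE a=45  (a history now [(1, 30), (7, 45)])
v8: WRITE a=62  (a history now [(1, 30), (7, 45), (8, 62)])
v9: WRITE c=60  (c history now [(3, 18), (9, 60)])
v10: WRITE e=39  (e history now [(2, 39), (4, 42), (10, 39)])
v11: WRITE e=55  (e history now [(2, 39), (4, 42), (10, 39), (11, 55)])
v12: WRITE a=9  (a history now [(1, 30), (7, 45), (8, 62), (12, 9)])
v13: WRITE e=76  (e history now [(2, 39), (4, 42), (10, 39), (11, 55), (13, 76)])
v14: WRITE d=62  (d history now [(5, 35), (14, 62)])
v15: WRITE d=86  (d history now [(5, 35), (14, 62), (15, 86)])
v16: WRITE d=55  (d history now [(5, 35), (14, 62), (15, 86), (16, 55)])
v17: WRITE e=35  (e history now [(2, 39), (4, 42), (10, 39), (11, 55), (13, 76), (17, 35)])
v18: WRITE f=15  (f history now [(6, 84), (18, 15)])
v19: WRITE d=20  (d history now [(5, 35), (14, 62), (15, 86), (16, 55), (19, 20)])
READ a @v17: history=[(1, 30), (7, 45), (8, 62), (12, 9)] -> pick v12 -> 9
v20: WRITE c=13  (c history now [(3, 18), (9, 60), (20, 13)])
v21: WRITE c=78  (c history now [(3, 18), (9, 60), (20, 13), (21, 78)])
v22: WRITE e=40  (e history now [(2, 39), (4, 42), (10, 39), (11, 55), (13, 76), (17, 35), (22, 40)])
v23: WRITE f=72  (f history now [(6, 84), (18, 15), (23, 72)])
v24: WRITE d=74  (d history now [(5, 35), (14, 62), (15, 86), (16, 55), (19, 20), (24, 74)])
v25: WRITE e=21  (e history now [(2, 39), (4, 42), (10, 39), (11, 55), (13, 76), (17, 35), (22, 40), (25, 21)])
v26: WRITE a=45  (a history now [(1, 30), (7, 45), (8, 62), (12, 9), (26, 45)])
READ c @v26: history=[(3, 18), (9, 60), (20, 13), (21, 78)] -> pick v21 -> 78
v27: WRITE b=53  (b history now [(27, 53)])
v28: WRITE a=69  (a history now [(1, 30), (7, 45), (8, 62), (12, 9), (26, 45), (28, 69)])
v29: WRITE f=16  (f history now [(6, 84), (18, 15), (23, 72), (29, 16)])
Read results in order: ['42', '9', '78']
NONE count = 0

Answer: 0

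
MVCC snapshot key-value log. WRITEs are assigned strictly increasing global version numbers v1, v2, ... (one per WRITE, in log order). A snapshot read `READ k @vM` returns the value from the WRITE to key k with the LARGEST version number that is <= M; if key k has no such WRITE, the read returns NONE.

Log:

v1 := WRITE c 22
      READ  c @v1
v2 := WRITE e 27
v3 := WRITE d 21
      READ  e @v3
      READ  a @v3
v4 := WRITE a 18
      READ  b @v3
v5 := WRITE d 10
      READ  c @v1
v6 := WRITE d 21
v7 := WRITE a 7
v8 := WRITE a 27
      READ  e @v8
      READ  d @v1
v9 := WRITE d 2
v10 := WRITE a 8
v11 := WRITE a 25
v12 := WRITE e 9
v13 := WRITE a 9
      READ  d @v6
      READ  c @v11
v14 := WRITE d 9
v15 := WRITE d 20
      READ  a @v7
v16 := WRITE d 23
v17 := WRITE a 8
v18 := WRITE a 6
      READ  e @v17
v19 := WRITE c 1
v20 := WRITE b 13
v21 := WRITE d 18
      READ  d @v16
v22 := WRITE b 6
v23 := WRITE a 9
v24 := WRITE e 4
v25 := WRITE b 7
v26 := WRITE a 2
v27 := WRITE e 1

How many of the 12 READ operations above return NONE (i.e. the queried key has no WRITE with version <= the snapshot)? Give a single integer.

Answer: 3

Derivation:
v1: WRITE c=22  (c history now [(1, 22)])
READ c @v1: history=[(1, 22)] -> pick v1 -> 22
v2: WRITE e=27  (e history now [(2, 27)])
v3: WRITE d=21  (d history now [(3, 21)])
READ e @v3: history=[(2, 27)] -> pick v2 -> 27
READ a @v3: history=[] -> no version <= 3 -> NONE
v4: WRITE a=18  (a history now [(4, 18)])
READ b @v3: history=[] -> no version <= 3 -> NONE
v5: WRITE d=10  (d history now [(3, 21), (5, 10)])
READ c @v1: history=[(1, 22)] -> pick v1 -> 22
v6: WRITE d=21  (d history now [(3, 21), (5, 10), (6, 21)])
v7: WRITE a=7  (a history now [(4, 18), (7, 7)])
v8: WRITE a=27  (a history now [(4, 18), (7, 7), (8, 27)])
READ e @v8: history=[(2, 27)] -> pick v2 -> 27
READ d @v1: history=[(3, 21), (5, 10), (6, 21)] -> no version <= 1 -> NONE
v9: WRITE d=2  (d history now [(3, 21), (5, 10), (6, 21), (9, 2)])
v10: WRITE a=8  (a history now [(4, 18), (7, 7), (8, 27), (10, 8)])
v11: WRITE a=25  (a history now [(4, 18), (7, 7), (8, 27), (10, 8), (11, 25)])
v12: WRITE e=9  (e history now [(2, 27), (12, 9)])
v13: WRITE a=9  (a history now [(4, 18), (7, 7), (8, 27), (10, 8), (11, 25), (13, 9)])
READ d @v6: history=[(3, 21), (5, 10), (6, 21), (9, 2)] -> pick v6 -> 21
READ c @v11: history=[(1, 22)] -> pick v1 -> 22
v14: WRITE d=9  (d history now [(3, 21), (5, 10), (6, 21), (9, 2), (14, 9)])
v15: WRITE d=20  (d history now [(3, 21), (5, 10), (6, 21), (9, 2), (14, 9), (15, 20)])
READ a @v7: history=[(4, 18), (7, 7), (8, 27), (10, 8), (11, 25), (13, 9)] -> pick v7 -> 7
v16: WRITE d=23  (d history now [(3, 21), (5, 10), (6, 21), (9, 2), (14, 9), (15, 20), (16, 23)])
v17: WRITE a=8  (a history now [(4, 18), (7, 7), (8, 27), (10, 8), (11, 25), (13, 9), (17, 8)])
v18: WRITE a=6  (a history now [(4, 18), (7, 7), (8, 27), (10, 8), (11, 25), (13, 9), (17, 8), (18, 6)])
READ e @v17: history=[(2, 27), (12, 9)] -> pick v12 -> 9
v19: WRITE c=1  (c history now [(1, 22), (19, 1)])
v20: WRITE b=13  (b history now [(20, 13)])
v21: WRITE d=18  (d history now [(3, 21), (5, 10), (6, 21), (9, 2), (14, 9), (15, 20), (16, 23), (21, 18)])
READ d @v16: history=[(3, 21), (5, 10), (6, 21), (9, 2), (14, 9), (15, 20), (16, 23), (21, 18)] -> pick v16 -> 23
v22: WRITE b=6  (b history now [(20, 13), (22, 6)])
v23: WRITE a=9  (a history now [(4, 18), (7, 7), (8, 27), (10, 8), (11, 25), (13, 9), (17, 8), (18, 6), (23, 9)])
v24: WRITE e=4  (e history now [(2, 27), (12, 9), (24, 4)])
v25: WRITE b=7  (b history now [(20, 13), (22, 6), (25, 7)])
v26: WRITE a=2  (a history now [(4, 18), (7, 7), (8, 27), (10, 8), (11, 25), (13, 9), (17, 8), (18, 6), (23, 9), (26, 2)])
v27: WRITE e=1  (e history now [(2, 27), (12, 9), (24, 4), (27, 1)])
Read results in order: ['22', '27', 'NONE', 'NONE', '22', '27', 'NONE', '21', '22', '7', '9', '23']
NONE count = 3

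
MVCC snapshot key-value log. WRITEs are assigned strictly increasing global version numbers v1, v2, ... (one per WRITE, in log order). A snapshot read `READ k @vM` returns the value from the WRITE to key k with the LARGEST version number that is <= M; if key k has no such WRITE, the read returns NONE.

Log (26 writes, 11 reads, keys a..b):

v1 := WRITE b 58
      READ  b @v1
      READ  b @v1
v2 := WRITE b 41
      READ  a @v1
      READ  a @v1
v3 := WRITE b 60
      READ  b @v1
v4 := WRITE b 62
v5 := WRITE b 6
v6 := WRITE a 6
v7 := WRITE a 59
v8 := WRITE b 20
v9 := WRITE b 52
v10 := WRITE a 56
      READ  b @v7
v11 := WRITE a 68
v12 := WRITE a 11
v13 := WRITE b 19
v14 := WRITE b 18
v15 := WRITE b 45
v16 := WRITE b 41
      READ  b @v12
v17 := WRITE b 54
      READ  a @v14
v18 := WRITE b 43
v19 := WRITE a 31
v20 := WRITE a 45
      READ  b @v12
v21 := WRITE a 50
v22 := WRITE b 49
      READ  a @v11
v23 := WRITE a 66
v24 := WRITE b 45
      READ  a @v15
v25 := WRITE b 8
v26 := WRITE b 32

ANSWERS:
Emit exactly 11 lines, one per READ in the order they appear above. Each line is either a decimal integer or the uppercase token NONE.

v1: WRITE b=58  (b history now [(1, 58)])
READ b @v1: history=[(1, 58)] -> pick v1 -> 58
READ b @v1: history=[(1, 58)] -> pick v1 -> 58
v2: WRITE b=41  (b history now [(1, 58), (2, 41)])
READ a @v1: history=[] -> no version <= 1 -> NONE
READ a @v1: history=[] -> no version <= 1 -> NONE
v3: WRITE b=60  (b history now [(1, 58), (2, 41), (3, 60)])
READ b @v1: history=[(1, 58), (2, 41), (3, 60)] -> pick v1 -> 58
v4: WRITE b=62  (b history now [(1, 58), (2, 41), (3, 60), (4, 62)])
v5: WRITE b=6  (b history now [(1, 58), (2, 41), (3, 60), (4, 62), (5, 6)])
v6: WRITE a=6  (a history now [(6, 6)])
v7: WRITE a=59  (a history now [(6, 6), (7, 59)])
v8: WRITE b=20  (b history now [(1, 58), (2, 41), (3, 60), (4, 62), (5, 6), (8, 20)])
v9: WRITE b=52  (b history now [(1, 58), (2, 41), (3, 60), (4, 62), (5, 6), (8, 20), (9, 52)])
v10: WRITE a=56  (a history now [(6, 6), (7, 59), (10, 56)])
READ b @v7: history=[(1, 58), (2, 41), (3, 60), (4, 62), (5, 6), (8, 20), (9, 52)] -> pick v5 -> 6
v11: WRITE a=68  (a history now [(6, 6), (7, 59), (10, 56), (11, 68)])
v12: WRITE a=11  (a history now [(6, 6), (7, 59), (10, 56), (11, 68), (12, 11)])
v13: WRITE b=19  (b history now [(1, 58), (2, 41), (3, 60), (4, 62), (5, 6), (8, 20), (9, 52), (13, 19)])
v14: WRITE b=18  (b history now [(1, 58), (2, 41), (3, 60), (4, 62), (5, 6), (8, 20), (9, 52), (13, 19), (14, 18)])
v15: WRITE b=45  (b history now [(1, 58), (2, 41), (3, 60), (4, 62), (5, 6), (8, 20), (9, 52), (13, 19), (14, 18), (15, 45)])
v16: WRITE b=41  (b history now [(1, 58), (2, 41), (3, 60), (4, 62), (5, 6), (8, 20), (9, 52), (13, 19), (14, 18), (15, 45), (16, 41)])
READ b @v12: history=[(1, 58), (2, 41), (3, 60), (4, 62), (5, 6), (8, 20), (9, 52), (13, 19), (14, 18), (15, 45), (16, 41)] -> pick v9 -> 52
v17: WRITE b=54  (b history now [(1, 58), (2, 41), (3, 60), (4, 62), (5, 6), (8, 20), (9, 52), (13, 19), (14, 18), (15, 45), (16, 41), (17, 54)])
READ a @v14: history=[(6, 6), (7, 59), (10, 56), (11, 68), (12, 11)] -> pick v12 -> 11
v18: WRITE b=43  (b history now [(1, 58), (2, 41), (3, 60), (4, 62), (5, 6), (8, 20), (9, 52), (13, 19), (14, 18), (15, 45), (16, 41), (17, 54), (18, 43)])
v19: WRITE a=31  (a history now [(6, 6), (7, 59), (10, 56), (11, 68), (12, 11), (19, 31)])
v20: WRITE a=45  (a history now [(6, 6), (7, 59), (10, 56), (11, 68), (12, 11), (19, 31), (20, 45)])
READ b @v12: history=[(1, 58), (2, 41), (3, 60), (4, 62), (5, 6), (8, 20), (9, 52), (13, 19), (14, 18), (15, 45), (16, 41), (17, 54), (18, 43)] -> pick v9 -> 52
v21: WRITE a=50  (a history now [(6, 6), (7, 59), (10, 56), (11, 68), (12, 11), (19, 31), (20, 45), (21, 50)])
v22: WRITE b=49  (b history now [(1, 58), (2, 41), (3, 60), (4, 62), (5, 6), (8, 20), (9, 52), (13, 19), (14, 18), (15, 45), (16, 41), (17, 54), (18, 43), (22, 49)])
READ a @v11: history=[(6, 6), (7, 59), (10, 56), (11, 68), (12, 11), (19, 31), (20, 45), (21, 50)] -> pick v11 -> 68
v23: WRITE a=66  (a history now [(6, 6), (7, 59), (10, 56), (11, 68), (12, 11), (19, 31), (20, 45), (21, 50), (23, 66)])
v24: WRITE b=45  (b history now [(1, 58), (2, 41), (3, 60), (4, 62), (5, 6), (8, 20), (9, 52), (13, 19), (14, 18), (15, 45), (16, 41), (17, 54), (18, 43), (22, 49), (24, 45)])
READ a @v15: history=[(6, 6), (7, 59), (10, 56), (11, 68), (12, 11), (19, 31), (20, 45), (21, 50), (23, 66)] -> pick v12 -> 11
v25: WRITE b=8  (b history now [(1, 58), (2, 41), (3, 60), (4, 62), (5, 6), (8, 20), (9, 52), (13, 19), (14, 18), (15, 45), (16, 41), (17, 54), (18, 43), (22, 49), (24, 45), (25, 8)])
v26: WRITE b=32  (b history now [(1, 58), (2, 41), (3, 60), (4, 62), (5, 6), (8, 20), (9, 52), (13, 19), (14, 18), (15, 45), (16, 41), (17, 54), (18, 43), (22, 49), (24, 45), (25, 8), (26, 32)])

Answer: 58
58
NONE
NONE
58
6
52
11
52
68
11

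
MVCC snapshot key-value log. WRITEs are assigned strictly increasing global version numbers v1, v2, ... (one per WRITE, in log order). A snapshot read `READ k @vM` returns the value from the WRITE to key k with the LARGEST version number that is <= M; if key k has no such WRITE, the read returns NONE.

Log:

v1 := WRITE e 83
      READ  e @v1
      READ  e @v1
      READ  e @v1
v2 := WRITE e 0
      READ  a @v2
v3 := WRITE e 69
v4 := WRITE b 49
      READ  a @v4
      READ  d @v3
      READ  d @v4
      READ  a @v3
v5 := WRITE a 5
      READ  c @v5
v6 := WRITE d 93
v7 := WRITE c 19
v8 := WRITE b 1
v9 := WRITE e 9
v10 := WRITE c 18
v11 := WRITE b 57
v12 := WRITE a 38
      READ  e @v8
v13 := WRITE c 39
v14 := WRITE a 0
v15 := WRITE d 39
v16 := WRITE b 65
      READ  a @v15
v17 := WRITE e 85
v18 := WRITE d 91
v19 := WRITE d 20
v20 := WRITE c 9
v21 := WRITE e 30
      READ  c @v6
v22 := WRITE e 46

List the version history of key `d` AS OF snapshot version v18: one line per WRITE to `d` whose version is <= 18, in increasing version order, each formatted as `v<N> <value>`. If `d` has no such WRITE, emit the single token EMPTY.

Answer: v6 93
v15 39
v18 91

Derivation:
Scan writes for key=d with version <= 18:
  v1 WRITE e 83 -> skip
  v2 WRITE e 0 -> skip
  v3 WRITE e 69 -> skip
  v4 WRITE b 49 -> skip
  v5 WRITE a 5 -> skip
  v6 WRITE d 93 -> keep
  v7 WRITE c 19 -> skip
  v8 WRITE b 1 -> skip
  v9 WRITE e 9 -> skip
  v10 WRITE c 18 -> skip
  v11 WRITE b 57 -> skip
  v12 WRITE a 38 -> skip
  v13 WRITE c 39 -> skip
  v14 WRITE a 0 -> skip
  v15 WRITE d 39 -> keep
  v16 WRITE b 65 -> skip
  v17 WRITE e 85 -> skip
  v18 WRITE d 91 -> keep
  v19 WRITE d 20 -> drop (> snap)
  v20 WRITE c 9 -> skip
  v21 WRITE e 30 -> skip
  v22 WRITE e 46 -> skip
Collected: [(6, 93), (15, 39), (18, 91)]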